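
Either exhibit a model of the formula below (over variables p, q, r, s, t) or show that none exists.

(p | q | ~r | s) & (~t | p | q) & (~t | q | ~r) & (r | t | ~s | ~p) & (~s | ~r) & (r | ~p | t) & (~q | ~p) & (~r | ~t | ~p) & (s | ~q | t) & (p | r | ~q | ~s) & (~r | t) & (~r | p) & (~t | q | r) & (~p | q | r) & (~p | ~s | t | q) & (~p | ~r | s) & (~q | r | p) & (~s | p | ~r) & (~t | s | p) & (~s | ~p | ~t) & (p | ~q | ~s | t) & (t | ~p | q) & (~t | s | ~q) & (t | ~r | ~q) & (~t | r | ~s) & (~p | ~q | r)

Suppose s = 0.
Suppose q = 0.
Suppose p = 0.
(~r) alone gives r = 0.
(~t) alone gives t = 0.
All clauses are satisfied.

p: 0,  q: 0,  r: 0,  s: 0,  t: 0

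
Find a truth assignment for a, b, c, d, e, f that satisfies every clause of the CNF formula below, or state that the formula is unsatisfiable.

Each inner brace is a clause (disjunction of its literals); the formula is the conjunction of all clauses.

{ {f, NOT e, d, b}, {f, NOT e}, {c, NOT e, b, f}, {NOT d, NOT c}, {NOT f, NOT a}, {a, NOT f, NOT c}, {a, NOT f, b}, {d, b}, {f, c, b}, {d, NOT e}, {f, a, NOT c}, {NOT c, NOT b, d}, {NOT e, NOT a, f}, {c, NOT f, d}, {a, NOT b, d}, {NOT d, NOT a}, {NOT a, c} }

Suppose f = true.
From the singleton clause (NOT a), a = false.
From the singleton clause (NOT c), c = false.
From the singleton clause (b), b = true.
From the singleton clause (d), d = true.
All clauses hold; e can take either value.

a=false, b=true, c=false, d=true, e=false, f=true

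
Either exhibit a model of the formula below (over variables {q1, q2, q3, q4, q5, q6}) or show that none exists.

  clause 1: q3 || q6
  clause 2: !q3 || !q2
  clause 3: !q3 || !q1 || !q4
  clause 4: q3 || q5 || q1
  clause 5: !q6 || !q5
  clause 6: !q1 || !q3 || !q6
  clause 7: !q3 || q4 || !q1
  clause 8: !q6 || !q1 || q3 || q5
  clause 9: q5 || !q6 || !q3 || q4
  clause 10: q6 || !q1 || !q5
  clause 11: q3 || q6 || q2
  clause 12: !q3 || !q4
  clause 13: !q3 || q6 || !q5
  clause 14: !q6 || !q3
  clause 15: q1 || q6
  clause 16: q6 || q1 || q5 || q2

UNSATISFIABLE

Try q3 = true.
(!q2) alone gives q2 = false.
(!q4) alone gives q4 = false.
(!q1) alone gives q1 = false.
(!q6) alone gives q6 = false.
Now (q6) is unsatisfied and unit — conflict.
Undo q3 and try q3 = false.
(q6) alone gives q6 = true.
(!q5) alone gives q5 = false.
(q1) alone gives q1 = true.
Now (!q1) is unsatisfied and unit — conflict.
Both values of q3 lead to a conflict.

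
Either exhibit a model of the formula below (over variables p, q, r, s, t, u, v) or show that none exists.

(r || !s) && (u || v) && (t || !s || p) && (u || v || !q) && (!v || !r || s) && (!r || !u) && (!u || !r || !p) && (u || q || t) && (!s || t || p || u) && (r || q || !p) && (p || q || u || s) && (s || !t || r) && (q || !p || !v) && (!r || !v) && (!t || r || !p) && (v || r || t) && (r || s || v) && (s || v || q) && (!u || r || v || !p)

Try r = false.
From the singleton clause (!s), s = false.
From the singleton clause (!t), t = false.
From the singleton clause (v), v = true.
Try u = true.
Try q = true.
All clauses hold; p can take either value.

p: true,  q: true,  r: false,  s: false,  t: false,  u: true,  v: true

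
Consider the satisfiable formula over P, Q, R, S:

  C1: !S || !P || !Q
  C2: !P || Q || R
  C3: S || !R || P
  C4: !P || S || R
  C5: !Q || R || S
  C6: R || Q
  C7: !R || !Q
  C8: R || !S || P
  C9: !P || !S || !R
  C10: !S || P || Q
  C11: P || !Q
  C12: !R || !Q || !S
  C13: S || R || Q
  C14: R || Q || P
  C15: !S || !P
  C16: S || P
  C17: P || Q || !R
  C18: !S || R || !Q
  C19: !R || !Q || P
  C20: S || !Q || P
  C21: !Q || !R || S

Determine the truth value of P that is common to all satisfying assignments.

True

Suppose P = false.
From the singleton clause (!Q), Q = false.
From the singleton clause (R), R = true.
That conflicts with the unit clause (!R).
So every satisfying assignment has P = True.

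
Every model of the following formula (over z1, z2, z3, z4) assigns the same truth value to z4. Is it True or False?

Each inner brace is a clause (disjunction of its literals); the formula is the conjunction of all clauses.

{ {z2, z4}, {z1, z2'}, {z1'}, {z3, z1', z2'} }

True

Suppose z4 = 0.
(z2) alone gives z2 = 1.
(z1) alone gives z1 = 1.
That conflicts with the unit clause (z1').
So every satisfying assignment has z4 = True.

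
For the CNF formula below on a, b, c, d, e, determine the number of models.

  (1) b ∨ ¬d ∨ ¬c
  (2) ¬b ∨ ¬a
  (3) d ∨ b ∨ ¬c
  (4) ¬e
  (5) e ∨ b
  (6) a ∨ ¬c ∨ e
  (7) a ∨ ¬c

There are 2^5 = 32 truth assignments over (a, b, c, d, e).
Split on b. With b = True, the clauses containing b are satisfied and ¬b drops from the rest; 2 of the 2^4 = 16 assignments to the other variables satisfy what remains.
With b = False, by the same count on the reduced clause set, 0 assignments work.
Total: 2 + 0 = 2.

2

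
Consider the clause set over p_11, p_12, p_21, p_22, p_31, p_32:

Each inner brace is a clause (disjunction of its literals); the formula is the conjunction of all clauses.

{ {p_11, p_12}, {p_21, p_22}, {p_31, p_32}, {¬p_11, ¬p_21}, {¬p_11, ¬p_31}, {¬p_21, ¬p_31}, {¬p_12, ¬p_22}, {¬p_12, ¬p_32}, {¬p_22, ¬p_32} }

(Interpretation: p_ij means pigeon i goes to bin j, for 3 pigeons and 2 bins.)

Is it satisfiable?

Case p_11 = True:
The clause (¬p_21) is unit, so p_21 = False.
The clause (p_22) is unit, so p_22 = True.
The clause (¬p_31) is unit, so p_31 = False.
The clause (p_32) is unit, so p_32 = True.
That conflicts with the unit clause (¬p_32).
That branch fails; take p_11 = False instead.
The clause (p_12) is unit, so p_12 = True.
The clause (¬p_22) is unit, so p_22 = False.
The clause (p_21) is unit, so p_21 = True.
The clause (¬p_31) is unit, so p_31 = False.
The clause (p_32) is unit, so p_32 = True.
That conflicts with the unit clause (¬p_32).
Neither p_11 = True nor p_11 = False works.
No assignment satisfies every clause.

No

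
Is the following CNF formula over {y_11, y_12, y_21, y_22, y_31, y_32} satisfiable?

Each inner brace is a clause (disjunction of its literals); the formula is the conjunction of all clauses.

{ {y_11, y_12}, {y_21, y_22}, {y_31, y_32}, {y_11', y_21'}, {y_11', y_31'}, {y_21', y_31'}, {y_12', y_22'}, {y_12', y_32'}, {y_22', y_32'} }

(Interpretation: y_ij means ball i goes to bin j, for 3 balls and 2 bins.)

Try y_11 = 1.
(y_21') alone gives y_21 = 0.
(y_22) alone gives y_22 = 1.
(y_31') alone gives y_31 = 0.
(y_32) alone gives y_32 = 1.
That conflicts with the unit clause (y_32').
Backtrack on y_11: now try y_11 = 0.
(y_12) alone gives y_12 = 1.
(y_22') alone gives y_22 = 0.
(y_21) alone gives y_21 = 1.
(y_31') alone gives y_31 = 0.
(y_32) alone gives y_32 = 1.
That conflicts with the unit clause (y_32').
Neither y_11 = 1 nor y_11 = 0 works.
No assignment satisfies every clause.

Unsatisfiable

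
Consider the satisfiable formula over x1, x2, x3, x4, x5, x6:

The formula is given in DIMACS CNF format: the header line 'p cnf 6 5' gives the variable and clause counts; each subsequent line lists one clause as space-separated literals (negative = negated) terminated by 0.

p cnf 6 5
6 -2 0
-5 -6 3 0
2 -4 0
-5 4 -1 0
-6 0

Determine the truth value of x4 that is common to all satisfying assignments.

Suppose x4 = True.
From the singleton clause (x2), x2 = True.
From the singleton clause (x6), x6 = True.
That conflicts with the unit clause (¬x6).
So every satisfying assignment has x4 = False.

False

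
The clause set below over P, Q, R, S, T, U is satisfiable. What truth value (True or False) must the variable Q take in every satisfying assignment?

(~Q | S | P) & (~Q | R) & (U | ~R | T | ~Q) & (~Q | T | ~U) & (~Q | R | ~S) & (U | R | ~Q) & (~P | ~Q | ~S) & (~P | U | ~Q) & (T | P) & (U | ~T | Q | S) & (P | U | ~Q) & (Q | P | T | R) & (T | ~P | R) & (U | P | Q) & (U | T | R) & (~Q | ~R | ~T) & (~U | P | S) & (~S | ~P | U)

False

Suppose Q = 1.
From the singleton clause (R), R = 1.
From the singleton clause (~T), T = 0.
From the singleton clause (U), U = 1.
Now (~U) is unsatisfied and unit — conflict.
So every satisfying assignment has Q = False.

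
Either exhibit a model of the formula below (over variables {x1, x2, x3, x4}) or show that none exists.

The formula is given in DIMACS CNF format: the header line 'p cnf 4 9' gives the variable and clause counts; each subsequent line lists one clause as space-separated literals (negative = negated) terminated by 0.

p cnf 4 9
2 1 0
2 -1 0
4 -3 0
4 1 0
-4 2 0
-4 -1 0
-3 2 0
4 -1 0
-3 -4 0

x1=False; x2=True; x3=False; x4=True

Case x2 = True:
Case x4 = True:
From the singleton clause (¬x1), x1 = False.
From the singleton clause (¬x3), x3 = False.
All clauses are satisfied.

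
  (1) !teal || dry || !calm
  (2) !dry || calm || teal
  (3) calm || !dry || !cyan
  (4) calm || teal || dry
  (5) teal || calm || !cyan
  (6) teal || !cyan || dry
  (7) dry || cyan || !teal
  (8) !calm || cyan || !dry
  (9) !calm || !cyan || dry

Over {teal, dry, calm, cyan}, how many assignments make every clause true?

There are 2^4 = 16 truth assignments over (teal, dry, calm, cyan).
Check each against the 9 clauses (columns in the order teal, dry, calm, cyan):
  F F F F  ✗ fails (calm || teal || dry)
  F F F T  ✗ fails (calm || teal || dry)
  F F T F  ✓ satisfies all
  F F T T  ✗ fails (teal || !cyan || dry)
  F T F F  ✗ fails (!dry || calm || teal)
  F T F T  ✗ fails (!dry || calm || teal)
  F T T F  ✗ fails (!calm || cyan || !dry)
  F T T T  ✓ satisfies all
  T F F F  ✗ fails (dry || cyan || !teal)
  T F F T  ✓ satisfies all
  T F T F  ✗ fails (!teal || dry || !calm)
  T F T T  ✗ fails (!teal || dry || !calm)
  T T F F  ✓ satisfies all
  T T F T  ✗ fails (calm || !dry || !cyan)
  T T T F  ✗ fails (!calm || cyan || !dry)
  T T T T  ✓ satisfies all
5 of the 16 rows are models.

5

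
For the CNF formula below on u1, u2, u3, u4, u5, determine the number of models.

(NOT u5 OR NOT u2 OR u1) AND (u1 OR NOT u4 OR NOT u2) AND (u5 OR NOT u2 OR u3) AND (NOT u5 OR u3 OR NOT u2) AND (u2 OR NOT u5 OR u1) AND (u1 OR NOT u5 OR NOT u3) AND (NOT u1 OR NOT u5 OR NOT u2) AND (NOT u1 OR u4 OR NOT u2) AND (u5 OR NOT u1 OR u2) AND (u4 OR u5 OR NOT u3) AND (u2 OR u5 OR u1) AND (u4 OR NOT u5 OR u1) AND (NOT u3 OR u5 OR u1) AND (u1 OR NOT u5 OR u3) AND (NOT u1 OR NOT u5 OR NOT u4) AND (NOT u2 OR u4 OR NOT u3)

There are 2^5 = 32 truth assignments over (u1, u2, u3, u4, u5).
Split on u2. With u2 = true, the clauses containing u2 are satisfied and NOT u2 drops from the rest; 1 of the 2^4 = 16 assignments to the other variables satisfy what remains.
With u2 = false, by the same count on the reduced clause set, 2 assignments work.
Total: 1 + 2 = 3.

3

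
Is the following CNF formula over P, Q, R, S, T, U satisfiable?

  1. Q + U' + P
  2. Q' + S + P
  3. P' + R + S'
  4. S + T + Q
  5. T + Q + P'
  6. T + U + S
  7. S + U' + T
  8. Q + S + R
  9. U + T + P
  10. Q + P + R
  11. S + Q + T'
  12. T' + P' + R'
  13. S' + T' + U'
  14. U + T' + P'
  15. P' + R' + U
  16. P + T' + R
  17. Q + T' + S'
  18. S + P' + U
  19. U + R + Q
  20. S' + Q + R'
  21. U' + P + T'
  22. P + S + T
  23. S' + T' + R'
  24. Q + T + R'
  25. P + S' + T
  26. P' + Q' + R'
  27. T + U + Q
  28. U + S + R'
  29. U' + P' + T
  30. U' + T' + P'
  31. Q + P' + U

No, unsatisfiable

Branch on Q: set Q = 1.
Branch on S: set S = 1.
Branch on P: set P = 0.
From the singleton clause (T), T = 1.
From the singleton clause (U'), U = 0.
From the singleton clause (R), R = 1.
But (R') is also a unit clause — contradiction.
Undo P and try P = 1.
From the singleton clause (R), R = 1.
But (R') is also a unit clause — contradiction.
Both values of P lead to a conflict.
Undo S and try S = 0.
From the singleton clause (P), P = 1.
From the singleton clause (U), U = 1.
From the singleton clause (T), T = 1.
But (T') is also a unit clause — contradiction.
Both values of S lead to a conflict.
Undo Q and try Q = 0.
Branch on U: set U = 0.
From the singleton clause (R), R = 1.
From the singleton clause (P'), P = 0.
From the singleton clause (T), T = 1.
From the singleton clause (S), S = 1.
But (S') is also a unit clause — contradiction.
Undo U and try U = 1.
From the singleton clause (P), P = 1.
From the singleton clause (T), T = 1.
But (T') is also a unit clause — contradiction.
Both values of U lead to a conflict.
Both values of Q lead to a conflict.
No assignment satisfies every clause.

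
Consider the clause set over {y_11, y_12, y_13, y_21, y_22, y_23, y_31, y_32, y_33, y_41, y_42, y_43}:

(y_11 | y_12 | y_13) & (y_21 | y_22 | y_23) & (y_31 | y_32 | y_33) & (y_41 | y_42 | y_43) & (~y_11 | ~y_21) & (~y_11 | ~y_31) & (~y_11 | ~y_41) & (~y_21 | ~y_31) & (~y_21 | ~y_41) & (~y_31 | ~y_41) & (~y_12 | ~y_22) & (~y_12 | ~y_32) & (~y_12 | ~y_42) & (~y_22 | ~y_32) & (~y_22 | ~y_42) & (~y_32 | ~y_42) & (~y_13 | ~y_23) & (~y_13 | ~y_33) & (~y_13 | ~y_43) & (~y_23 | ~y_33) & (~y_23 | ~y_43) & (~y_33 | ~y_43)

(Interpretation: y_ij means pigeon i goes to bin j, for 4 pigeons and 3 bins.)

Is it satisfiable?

Case y_11 = 0:
Case y_12 = 1:
(~y_22) alone gives y_22 = 0.
(~y_32) alone gives y_32 = 0.
(~y_42) alone gives y_42 = 0.
Case y_21 = 1:
(~y_31) alone gives y_31 = 0.
(y_33) alone gives y_33 = 1.
(~y_41) alone gives y_41 = 0.
(y_43) alone gives y_43 = 1.
But (~y_43) is also a unit clause — contradiction.
Undo y_21 and try y_21 = 0.
(y_23) alone gives y_23 = 1.
(~y_13) alone gives y_13 = 0.
(~y_33) alone gives y_33 = 0.
(y_31) alone gives y_31 = 1.
(~y_41) alone gives y_41 = 0.
(y_43) alone gives y_43 = 1.
But (~y_43) is also a unit clause — contradiction.
Neither y_21 = 1 nor y_21 = 0 works.
Undo y_12 and try y_12 = 0.
(y_13) alone gives y_13 = 1.
(~y_23) alone gives y_23 = 0.
(~y_33) alone gives y_33 = 0.
(~y_43) alone gives y_43 = 0.
Case y_21 = 1:
(~y_31) alone gives y_31 = 0.
(y_32) alone gives y_32 = 1.
(~y_41) alone gives y_41 = 0.
(y_42) alone gives y_42 = 1.
But (~y_42) is also a unit clause — contradiction.
Undo y_21 and try y_21 = 0.
(y_22) alone gives y_22 = 1.
(~y_32) alone gives y_32 = 0.
(y_31) alone gives y_31 = 1.
(~y_41) alone gives y_41 = 0.
(y_42) alone gives y_42 = 1.
But (~y_42) is also a unit clause — contradiction.
Neither y_21 = 1 nor y_21 = 0 works.
Neither y_12 = 1 nor y_12 = 0 works.
Undo y_11 and try y_11 = 1.
(~y_21) alone gives y_21 = 0.
(~y_31) alone gives y_31 = 0.
(~y_41) alone gives y_41 = 0.
Case y_22 = 1:
(~y_12) alone gives y_12 = 0.
(~y_32) alone gives y_32 = 0.
(y_33) alone gives y_33 = 1.
(~y_42) alone gives y_42 = 0.
(y_43) alone gives y_43 = 1.
But (~y_43) is also a unit clause — contradiction.
Undo y_22 and try y_22 = 0.
(y_23) alone gives y_23 = 1.
(~y_13) alone gives y_13 = 0.
(~y_33) alone gives y_33 = 0.
(y_32) alone gives y_32 = 1.
(~y_12) alone gives y_12 = 0.
(~y_42) alone gives y_42 = 0.
(y_43) alone gives y_43 = 1.
But (~y_43) is also a unit clause — contradiction.
Neither y_22 = 1 nor y_22 = 0 works.
Neither y_11 = 1 nor y_11 = 0 works.
No assignment satisfies every clause.

No, unsatisfiable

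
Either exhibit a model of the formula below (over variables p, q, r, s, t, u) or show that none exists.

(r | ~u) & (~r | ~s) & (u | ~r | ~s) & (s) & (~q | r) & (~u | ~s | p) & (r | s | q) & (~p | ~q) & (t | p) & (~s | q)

UNSATISFIABLE

From the singleton clause (s), s = 1.
From the singleton clause (~r), r = 0.
From the singleton clause (~u), u = 0.
From the singleton clause (~q), q = 0.
That conflicts with the unit clause (q).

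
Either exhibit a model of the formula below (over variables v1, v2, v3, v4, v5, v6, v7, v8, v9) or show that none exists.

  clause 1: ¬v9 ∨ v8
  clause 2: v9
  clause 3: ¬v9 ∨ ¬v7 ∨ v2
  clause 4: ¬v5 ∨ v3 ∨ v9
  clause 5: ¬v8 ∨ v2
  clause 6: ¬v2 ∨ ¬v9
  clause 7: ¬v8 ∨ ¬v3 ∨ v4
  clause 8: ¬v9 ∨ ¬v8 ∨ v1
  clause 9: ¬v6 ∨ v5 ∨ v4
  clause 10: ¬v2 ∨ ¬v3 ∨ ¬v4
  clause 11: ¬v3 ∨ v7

UNSATISFIABLE

From the singleton clause (v9), v9 = True.
From the singleton clause (v8), v8 = True.
From the singleton clause (v2), v2 = True.
That conflicts with the unit clause (¬v2).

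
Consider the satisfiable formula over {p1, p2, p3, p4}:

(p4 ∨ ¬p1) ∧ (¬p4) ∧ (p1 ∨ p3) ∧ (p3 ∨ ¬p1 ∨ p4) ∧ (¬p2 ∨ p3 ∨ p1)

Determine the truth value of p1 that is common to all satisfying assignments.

False

Suppose p1 = True.
The clause (p4) is unit, so p4 = True.
That conflicts with the unit clause (¬p4).
So every satisfying assignment has p1 = False.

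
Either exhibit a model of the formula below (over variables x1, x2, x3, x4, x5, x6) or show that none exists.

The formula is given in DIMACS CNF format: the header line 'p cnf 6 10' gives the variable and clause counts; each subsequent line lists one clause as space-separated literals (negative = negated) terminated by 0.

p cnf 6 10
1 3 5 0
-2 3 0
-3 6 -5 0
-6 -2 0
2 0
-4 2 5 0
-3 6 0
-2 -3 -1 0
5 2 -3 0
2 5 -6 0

UNSATISFIABLE

Unit clause (x2) forces x2 = True.
Unit clause (x3) forces x3 = True.
Unit clause (¬x6) forces x6 = False.
Now (x6) is unsatisfied and unit — conflict.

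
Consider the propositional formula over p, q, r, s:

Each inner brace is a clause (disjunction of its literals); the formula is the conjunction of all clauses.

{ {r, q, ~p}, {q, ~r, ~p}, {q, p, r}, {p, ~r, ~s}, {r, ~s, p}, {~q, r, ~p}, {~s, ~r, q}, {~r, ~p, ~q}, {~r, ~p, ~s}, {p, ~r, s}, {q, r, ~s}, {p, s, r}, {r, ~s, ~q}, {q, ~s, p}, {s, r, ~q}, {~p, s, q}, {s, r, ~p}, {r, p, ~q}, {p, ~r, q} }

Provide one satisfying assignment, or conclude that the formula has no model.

Case r = 1:
Case q = 1:
From the singleton clause (~p), p = 0.
From the singleton clause (~s), s = 0.
That conflicts with the unit clause (s).
Backtrack on q: now try q = 0.
From the singleton clause (~p), p = 0.
That conflicts with the unit clause (p).
Both values of q lead to a conflict.
Backtrack on r: now try r = 0.
Case q = 1:
From the singleton clause (~p), p = 0.
That conflicts with the unit clause (p).
Backtrack on q: now try q = 0.
From the singleton clause (~p), p = 0.
That conflicts with the unit clause (p).
Both values of q lead to a conflict.
Both values of r lead to a conflict.

UNSATISFIABLE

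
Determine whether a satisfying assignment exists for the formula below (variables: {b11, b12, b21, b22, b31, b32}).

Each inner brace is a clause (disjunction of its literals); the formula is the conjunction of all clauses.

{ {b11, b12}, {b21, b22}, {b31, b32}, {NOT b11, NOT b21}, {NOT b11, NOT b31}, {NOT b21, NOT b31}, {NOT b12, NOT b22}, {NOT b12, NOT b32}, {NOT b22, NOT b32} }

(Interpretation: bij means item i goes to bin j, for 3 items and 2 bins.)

Branch on b11: set b11 = true.
From the singleton clause (NOT b21), b21 = false.
From the singleton clause (b22), b22 = true.
From the singleton clause (NOT b31), b31 = false.
From the singleton clause (b32), b32 = true.
Now (NOT b32) is unsatisfied and unit — conflict.
Backtrack on b11: now try b11 = false.
From the singleton clause (b12), b12 = true.
From the singleton clause (NOT b22), b22 = false.
From the singleton clause (b21), b21 = true.
From the singleton clause (NOT b31), b31 = false.
From the singleton clause (b32), b32 = true.
Now (NOT b32) is unsatisfied and unit — conflict.
Either choice for b11 ends in contradiction.
No assignment satisfies every clause.

No, unsatisfiable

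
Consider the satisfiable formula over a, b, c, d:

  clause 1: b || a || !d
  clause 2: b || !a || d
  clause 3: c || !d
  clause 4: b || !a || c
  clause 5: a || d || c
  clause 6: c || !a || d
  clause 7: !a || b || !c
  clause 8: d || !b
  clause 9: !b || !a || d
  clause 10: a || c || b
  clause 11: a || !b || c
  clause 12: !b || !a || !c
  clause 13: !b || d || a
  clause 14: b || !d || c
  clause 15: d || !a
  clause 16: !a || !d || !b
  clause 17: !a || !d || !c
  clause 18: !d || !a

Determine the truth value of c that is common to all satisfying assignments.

True

Suppose c = false.
The clause (!d) is unit, so d = false.
The clause (a) is unit, so a = true.
That conflicts with the unit clause (!a).
So every satisfying assignment has c = True.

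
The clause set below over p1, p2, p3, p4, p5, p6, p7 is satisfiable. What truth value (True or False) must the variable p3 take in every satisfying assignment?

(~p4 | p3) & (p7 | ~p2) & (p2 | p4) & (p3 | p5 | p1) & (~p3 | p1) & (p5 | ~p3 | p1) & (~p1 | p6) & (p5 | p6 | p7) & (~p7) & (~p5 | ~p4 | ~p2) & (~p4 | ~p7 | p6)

True

Suppose p3 = 0.
From the singleton clause (~p4), p4 = 0.
From the singleton clause (p2), p2 = 1.
From the singleton clause (p7), p7 = 1.
That conflicts with the unit clause (~p7).
So every satisfying assignment has p3 = True.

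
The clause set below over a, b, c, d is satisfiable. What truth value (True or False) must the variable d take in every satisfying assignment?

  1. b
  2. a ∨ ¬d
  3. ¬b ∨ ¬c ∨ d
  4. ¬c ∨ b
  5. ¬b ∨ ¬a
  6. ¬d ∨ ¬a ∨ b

False

Suppose d = True.
Unit clause (b) forces b = True.
Unit clause (a) forces a = True.
But (¬a) is also a unit clause — contradiction.
So every satisfying assignment has d = False.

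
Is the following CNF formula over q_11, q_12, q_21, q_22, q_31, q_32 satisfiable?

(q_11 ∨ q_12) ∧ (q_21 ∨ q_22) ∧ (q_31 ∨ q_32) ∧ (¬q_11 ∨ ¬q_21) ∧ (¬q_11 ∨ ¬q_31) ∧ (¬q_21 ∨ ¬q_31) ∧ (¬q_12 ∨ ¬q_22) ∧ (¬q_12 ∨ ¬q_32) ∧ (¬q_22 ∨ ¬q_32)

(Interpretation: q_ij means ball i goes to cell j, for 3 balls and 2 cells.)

Try q_11 = True.
(¬q_21) alone gives q_21 = False.
(q_22) alone gives q_22 = True.
(¬q_31) alone gives q_31 = False.
(q_32) alone gives q_32 = True.
That conflicts with the unit clause (¬q_32).
Backtrack on q_11: now try q_11 = False.
(q_12) alone gives q_12 = True.
(¬q_22) alone gives q_22 = False.
(q_21) alone gives q_21 = True.
(¬q_31) alone gives q_31 = False.
(q_32) alone gives q_32 = True.
That conflicts with the unit clause (¬q_32).
Neither q_11 = True nor q_11 = False works.
No assignment satisfies every clause.

No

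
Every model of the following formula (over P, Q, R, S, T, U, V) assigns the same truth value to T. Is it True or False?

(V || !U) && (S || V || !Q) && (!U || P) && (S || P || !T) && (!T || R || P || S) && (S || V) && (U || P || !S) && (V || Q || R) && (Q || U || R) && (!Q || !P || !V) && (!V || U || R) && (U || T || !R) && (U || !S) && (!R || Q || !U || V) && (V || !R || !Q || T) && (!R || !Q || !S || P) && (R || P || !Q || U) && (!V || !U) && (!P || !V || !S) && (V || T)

True

Suppose T = false.
From the singleton clause (V), V = true.
From the singleton clause (!U), U = false.
From the singleton clause (R), R = true.
But (!R) is also a unit clause — contradiction.
So every satisfying assignment has T = True.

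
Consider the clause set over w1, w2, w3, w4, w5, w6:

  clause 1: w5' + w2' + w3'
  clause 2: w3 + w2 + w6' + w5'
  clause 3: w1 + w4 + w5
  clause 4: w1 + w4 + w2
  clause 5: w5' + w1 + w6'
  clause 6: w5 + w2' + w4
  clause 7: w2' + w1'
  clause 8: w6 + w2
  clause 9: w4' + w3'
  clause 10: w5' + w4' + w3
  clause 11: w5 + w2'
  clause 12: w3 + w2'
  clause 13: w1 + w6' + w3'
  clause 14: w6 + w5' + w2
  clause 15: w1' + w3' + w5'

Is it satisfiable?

Satisfiable

Suppose w2 = 0.
From the singleton clause (w6), w6 = 1.
Suppose w3 = 0.
From the singleton clause (w5'), w5 = 0.
Suppose w1 = 0.
From the singleton clause (w4), w4 = 1.
Every clause now holds.
A satisfying assignment: w1=0,  w2=0,  w3=0,  w4=1,  w5=0,  w6=1.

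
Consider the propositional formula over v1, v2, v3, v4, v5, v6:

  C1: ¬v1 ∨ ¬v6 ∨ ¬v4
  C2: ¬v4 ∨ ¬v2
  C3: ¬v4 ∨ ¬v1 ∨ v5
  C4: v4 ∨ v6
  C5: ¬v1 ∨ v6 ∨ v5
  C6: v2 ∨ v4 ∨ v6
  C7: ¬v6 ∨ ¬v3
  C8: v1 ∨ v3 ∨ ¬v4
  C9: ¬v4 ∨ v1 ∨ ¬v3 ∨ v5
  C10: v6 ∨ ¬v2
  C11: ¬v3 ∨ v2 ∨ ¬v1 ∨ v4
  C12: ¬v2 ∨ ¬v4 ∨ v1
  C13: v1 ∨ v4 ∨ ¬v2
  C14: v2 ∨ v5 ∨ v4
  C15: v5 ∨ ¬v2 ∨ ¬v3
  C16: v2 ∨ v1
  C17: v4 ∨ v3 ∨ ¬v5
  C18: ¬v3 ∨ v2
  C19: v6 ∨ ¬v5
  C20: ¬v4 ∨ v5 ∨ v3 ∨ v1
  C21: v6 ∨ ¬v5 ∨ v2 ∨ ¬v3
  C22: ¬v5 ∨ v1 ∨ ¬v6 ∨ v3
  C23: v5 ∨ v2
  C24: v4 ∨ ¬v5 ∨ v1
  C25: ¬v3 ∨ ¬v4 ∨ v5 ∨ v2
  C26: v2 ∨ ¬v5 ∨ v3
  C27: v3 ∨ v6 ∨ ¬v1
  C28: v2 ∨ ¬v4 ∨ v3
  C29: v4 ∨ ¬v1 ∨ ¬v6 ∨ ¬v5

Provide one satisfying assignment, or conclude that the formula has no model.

Suppose v4 = False.
From the singleton clause (v6), v6 = True.
From the singleton clause (¬v3), v3 = False.
From the singleton clause (¬v5), v5 = False.
From the singleton clause (v2), v2 = True.
From the singleton clause (v1), v1 = True.
Every clause now holds.

v1: True,  v2: True,  v3: False,  v4: False,  v5: False,  v6: True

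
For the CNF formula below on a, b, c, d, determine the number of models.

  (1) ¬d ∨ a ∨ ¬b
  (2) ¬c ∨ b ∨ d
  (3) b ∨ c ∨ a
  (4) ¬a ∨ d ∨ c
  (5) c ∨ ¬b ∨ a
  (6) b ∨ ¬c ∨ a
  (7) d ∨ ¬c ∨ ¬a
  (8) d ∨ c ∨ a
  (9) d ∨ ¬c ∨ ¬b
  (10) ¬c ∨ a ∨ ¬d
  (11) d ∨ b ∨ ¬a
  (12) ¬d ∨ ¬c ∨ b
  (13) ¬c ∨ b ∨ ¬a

There are 2^4 = 16 truth assignments over (a, b, c, d).
Check each against the 13 clauses (columns in the order a, b, c, d):
  F F F F  ✗ fails (b ∨ c ∨ a)
  F F F T  ✗ fails (b ∨ c ∨ a)
  F F T F  ✗ fails (¬c ∨ b ∨ d)
  F F T T  ✗ fails (b ∨ ¬c ∨ a)
  F T F F  ✗ fails (c ∨ ¬b ∨ a)
  F T F T  ✗ fails (¬d ∨ a ∨ ¬b)
  F T T F  ✗ fails (d ∨ ¬c ∨ ¬b)
  F T T T  ✗ fails (¬d ∨ a ∨ ¬b)
  T F F F  ✗ fails (¬a ∨ d ∨ c)
  T F F T  ✓ satisfies all
  T F T F  ✗ fails (¬c ∨ b ∨ d)
  T F T T  ✗ fails (¬d ∨ ¬c ∨ b)
  T T F F  ✗ fails (¬a ∨ d ∨ c)
  T T F T  ✓ satisfies all
  T T T F  ✗ fails (d ∨ ¬c ∨ ¬a)
  T T T T  ✓ satisfies all
3 of the 16 rows are models.

3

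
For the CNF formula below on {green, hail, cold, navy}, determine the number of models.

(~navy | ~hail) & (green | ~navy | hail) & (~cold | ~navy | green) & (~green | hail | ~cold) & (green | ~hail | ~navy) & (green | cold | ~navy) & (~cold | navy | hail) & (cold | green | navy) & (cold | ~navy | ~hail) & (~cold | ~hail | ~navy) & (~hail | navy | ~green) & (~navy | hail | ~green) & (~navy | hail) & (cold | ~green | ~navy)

There are 2^4 = 16 truth assignments over (green, hail, cold, navy).
Split on cold. With cold = 1, the clauses containing cold are satisfied and ~cold drops from the rest; 1 of the 2^3 = 8 assignments to the other variables satisfy what remains.
With cold = 0, by the same count on the reduced clause set, 1 assignment works.
Total: 1 + 1 = 2.

2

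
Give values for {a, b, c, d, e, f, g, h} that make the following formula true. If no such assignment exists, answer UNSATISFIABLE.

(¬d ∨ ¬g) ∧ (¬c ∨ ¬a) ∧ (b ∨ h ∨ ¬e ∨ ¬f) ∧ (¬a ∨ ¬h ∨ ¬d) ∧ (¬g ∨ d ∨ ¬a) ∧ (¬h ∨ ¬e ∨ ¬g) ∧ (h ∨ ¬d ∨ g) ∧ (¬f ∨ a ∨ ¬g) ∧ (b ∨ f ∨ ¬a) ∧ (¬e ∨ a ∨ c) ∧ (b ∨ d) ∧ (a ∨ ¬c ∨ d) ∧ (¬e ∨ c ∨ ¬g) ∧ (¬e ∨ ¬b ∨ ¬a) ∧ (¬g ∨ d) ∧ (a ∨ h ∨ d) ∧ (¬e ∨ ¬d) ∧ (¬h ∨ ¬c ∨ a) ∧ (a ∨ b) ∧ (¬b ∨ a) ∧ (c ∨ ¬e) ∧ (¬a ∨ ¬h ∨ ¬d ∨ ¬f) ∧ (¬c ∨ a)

a ↦ True,  b ↦ True,  c ↦ False,  d ↦ False,  e ↦ False,  f ↦ False,  g ↦ False,  h ↦ True

Try d = False.
From the singleton clause (b), b = True.
From the singleton clause (¬g), g = False.
From the singleton clause (a), a = True.
From the singleton clause (¬c), c = False.
From the singleton clause (¬e), e = False.
No clause remains; f, h are free.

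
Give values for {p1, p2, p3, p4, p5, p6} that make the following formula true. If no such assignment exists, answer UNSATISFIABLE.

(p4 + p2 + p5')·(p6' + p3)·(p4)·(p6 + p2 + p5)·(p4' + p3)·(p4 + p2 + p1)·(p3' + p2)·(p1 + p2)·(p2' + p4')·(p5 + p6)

UNSATISFIABLE

(p4) alone gives p4 = 1.
(p3) alone gives p3 = 1.
(p2) alone gives p2 = 1.
That conflicts with the unit clause (p2').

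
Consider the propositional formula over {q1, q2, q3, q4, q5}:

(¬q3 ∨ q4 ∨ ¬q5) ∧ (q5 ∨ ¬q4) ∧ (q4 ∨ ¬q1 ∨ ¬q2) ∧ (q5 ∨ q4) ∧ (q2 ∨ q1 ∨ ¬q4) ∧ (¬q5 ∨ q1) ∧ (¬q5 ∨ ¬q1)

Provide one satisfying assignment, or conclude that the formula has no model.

Case q5 = True:
From the singleton clause (q1), q1 = True.
But (¬q1) is also a unit clause — contradiction.
Undo q5 and try q5 = False.
From the singleton clause (¬q4), q4 = False.
But (q4) is also a unit clause — contradiction.
Either choice for q5 ends in contradiction.

UNSATISFIABLE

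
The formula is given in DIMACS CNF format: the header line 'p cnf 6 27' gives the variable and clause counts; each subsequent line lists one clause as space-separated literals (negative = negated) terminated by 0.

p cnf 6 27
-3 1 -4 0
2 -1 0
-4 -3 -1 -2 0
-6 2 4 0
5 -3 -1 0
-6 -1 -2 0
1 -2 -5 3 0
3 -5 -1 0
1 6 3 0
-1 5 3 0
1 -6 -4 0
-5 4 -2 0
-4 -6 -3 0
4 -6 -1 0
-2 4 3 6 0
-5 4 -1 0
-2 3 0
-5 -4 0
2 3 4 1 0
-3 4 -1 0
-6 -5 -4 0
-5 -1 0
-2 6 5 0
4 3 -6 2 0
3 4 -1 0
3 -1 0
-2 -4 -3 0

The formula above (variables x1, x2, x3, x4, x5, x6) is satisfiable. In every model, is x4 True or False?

False

Suppose x4 = True.
The clause (¬x5) is unit, so x5 = False.
Try x3 = False.
The clause (¬x1) is unit, so x1 = False.
The clause (x6) is unit, so x6 = True.
That conflicts with the unit clause (¬x6).
So x3 must be the other value — set x3 = True.
The clause (x1) is unit, so x1 = True.
That conflicts with the unit clause (¬x1).
Either choice for x3 ends in contradiction.
So every satisfying assignment has x4 = False.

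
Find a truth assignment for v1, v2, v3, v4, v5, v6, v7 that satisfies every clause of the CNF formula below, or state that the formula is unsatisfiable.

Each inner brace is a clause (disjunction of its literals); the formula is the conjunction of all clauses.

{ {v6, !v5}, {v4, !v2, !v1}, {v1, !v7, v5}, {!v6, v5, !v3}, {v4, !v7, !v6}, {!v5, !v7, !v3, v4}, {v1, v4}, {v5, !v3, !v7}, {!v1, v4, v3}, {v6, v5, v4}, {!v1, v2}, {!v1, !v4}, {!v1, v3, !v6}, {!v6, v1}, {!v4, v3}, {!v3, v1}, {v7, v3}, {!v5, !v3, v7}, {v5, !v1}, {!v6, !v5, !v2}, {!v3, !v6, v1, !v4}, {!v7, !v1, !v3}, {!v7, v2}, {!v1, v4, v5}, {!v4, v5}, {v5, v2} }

Branch on v6: set v6 = true.
From the singleton clause (v1), v1 = true.
From the singleton clause (v2), v2 = true.
From the singleton clause (v4), v4 = true.
But (!v4) is also a unit clause — contradiction.
Undo v6 and try v6 = false.
From the singleton clause (!v5), v5 = false.
From the singleton clause (v4), v4 = true.
But (!v4) is also a unit clause — contradiction.
Neither v6 = true nor v6 = false works.

UNSATISFIABLE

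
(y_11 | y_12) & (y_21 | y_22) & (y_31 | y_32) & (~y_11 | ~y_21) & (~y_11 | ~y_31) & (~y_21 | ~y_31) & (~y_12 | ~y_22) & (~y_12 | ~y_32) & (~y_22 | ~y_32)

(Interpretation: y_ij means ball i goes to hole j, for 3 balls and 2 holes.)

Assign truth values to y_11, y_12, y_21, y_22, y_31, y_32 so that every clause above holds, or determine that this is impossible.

UNSATISFIABLE

Suppose y_11 = 1.
(~y_21) alone gives y_21 = 0.
(y_22) alone gives y_22 = 1.
(~y_31) alone gives y_31 = 0.
(y_32) alone gives y_32 = 1.
Now (~y_32) is unsatisfied and unit — conflict.
Undo y_11 and try y_11 = 0.
(y_12) alone gives y_12 = 1.
(~y_22) alone gives y_22 = 0.
(y_21) alone gives y_21 = 1.
(~y_31) alone gives y_31 = 0.
(y_32) alone gives y_32 = 1.
Now (~y_32) is unsatisfied and unit — conflict.
Both values of y_11 lead to a conflict.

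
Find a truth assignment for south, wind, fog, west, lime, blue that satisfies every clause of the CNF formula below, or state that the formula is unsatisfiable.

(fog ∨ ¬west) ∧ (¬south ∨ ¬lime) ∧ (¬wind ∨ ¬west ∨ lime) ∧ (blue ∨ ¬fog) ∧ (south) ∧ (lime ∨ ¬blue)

south: True,  wind: True,  fog: False,  west: False,  lime: False,  blue: False

Unit clause (south) forces south = True.
Unit clause (¬lime) forces lime = False.
Unit clause (¬blue) forces blue = False.
Unit clause (¬fog) forces fog = False.
Unit clause (¬west) forces west = False.
Every clause is now satisfied; wind is unconstrained.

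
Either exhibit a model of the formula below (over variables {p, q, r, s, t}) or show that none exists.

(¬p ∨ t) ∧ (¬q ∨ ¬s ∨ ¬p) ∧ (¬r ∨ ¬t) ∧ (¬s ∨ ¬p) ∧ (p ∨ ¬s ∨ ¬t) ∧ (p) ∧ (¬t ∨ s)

UNSATISFIABLE

Unit clause (p) forces p = True.
Unit clause (t) forces t = True.
Unit clause (¬r) forces r = False.
Unit clause (¬s) forces s = False.
But (s) is also a unit clause — contradiction.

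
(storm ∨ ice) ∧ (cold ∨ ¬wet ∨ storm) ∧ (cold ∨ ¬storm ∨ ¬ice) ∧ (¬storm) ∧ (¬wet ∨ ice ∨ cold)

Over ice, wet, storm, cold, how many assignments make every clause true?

3

There are 2^4 = 16 truth assignments over (ice, wet, storm, cold).
Check each against the 5 clauses (columns in the order ice, wet, storm, cold):
  F F F F  ✗ fails (storm ∨ ice)
  F F F T  ✗ fails (storm ∨ ice)
  F F T F  ✗ fails (¬storm)
  F F T T  ✗ fails (¬storm)
  F T F F  ✗ fails (storm ∨ ice)
  F T F T  ✗ fails (storm ∨ ice)
  F T T F  ✗ fails (¬storm)
  F T T T  ✗ fails (¬storm)
  T F F F  ✓ satisfies all
  T F F T  ✓ satisfies all
  T F T F  ✗ fails (cold ∨ ¬storm ∨ ¬ice)
  T F T T  ✗ fails (¬storm)
  T T F F  ✗ fails (cold ∨ ¬wet ∨ storm)
  T T F T  ✓ satisfies all
  T T T F  ✗ fails (cold ∨ ¬storm ∨ ¬ice)
  T T T T  ✗ fails (¬storm)
3 of the 16 rows are models.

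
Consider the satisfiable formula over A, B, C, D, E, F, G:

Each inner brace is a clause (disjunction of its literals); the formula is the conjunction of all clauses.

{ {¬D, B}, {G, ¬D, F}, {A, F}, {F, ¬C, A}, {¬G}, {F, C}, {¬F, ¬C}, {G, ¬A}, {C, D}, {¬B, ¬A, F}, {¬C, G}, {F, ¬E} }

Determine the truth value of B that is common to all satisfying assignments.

True

Suppose B = False.
Unit clause (¬D) forces D = False.
Unit clause (¬G) forces G = False.
Unit clause (¬A) forces A = False.
Unit clause (F) forces F = True.
Unit clause (¬C) forces C = False.
But (C) is also a unit clause — contradiction.
So every satisfying assignment has B = True.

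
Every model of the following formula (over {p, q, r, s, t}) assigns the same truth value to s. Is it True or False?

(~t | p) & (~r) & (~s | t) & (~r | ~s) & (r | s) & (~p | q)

True

Suppose s = 0.
From the singleton clause (~r), r = 0.
But (r) is also a unit clause — contradiction.
So every satisfying assignment has s = True.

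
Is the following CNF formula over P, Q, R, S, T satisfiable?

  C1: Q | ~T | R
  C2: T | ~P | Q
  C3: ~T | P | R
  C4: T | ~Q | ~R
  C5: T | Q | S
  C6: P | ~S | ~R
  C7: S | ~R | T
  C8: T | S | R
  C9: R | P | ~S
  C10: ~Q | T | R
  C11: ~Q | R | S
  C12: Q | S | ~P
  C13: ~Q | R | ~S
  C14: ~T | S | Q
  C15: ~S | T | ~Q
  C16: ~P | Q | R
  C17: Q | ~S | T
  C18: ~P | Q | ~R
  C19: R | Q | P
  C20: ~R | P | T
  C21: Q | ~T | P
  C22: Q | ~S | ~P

Suppose Q = 1.
Suppose T = 1.
Suppose P = 1.
Suppose R = 1.
Every clause is now satisfied; S is unconstrained.
A satisfying assignment: P: 1,  Q: 1,  R: 1,  S: 0,  T: 1.

Yes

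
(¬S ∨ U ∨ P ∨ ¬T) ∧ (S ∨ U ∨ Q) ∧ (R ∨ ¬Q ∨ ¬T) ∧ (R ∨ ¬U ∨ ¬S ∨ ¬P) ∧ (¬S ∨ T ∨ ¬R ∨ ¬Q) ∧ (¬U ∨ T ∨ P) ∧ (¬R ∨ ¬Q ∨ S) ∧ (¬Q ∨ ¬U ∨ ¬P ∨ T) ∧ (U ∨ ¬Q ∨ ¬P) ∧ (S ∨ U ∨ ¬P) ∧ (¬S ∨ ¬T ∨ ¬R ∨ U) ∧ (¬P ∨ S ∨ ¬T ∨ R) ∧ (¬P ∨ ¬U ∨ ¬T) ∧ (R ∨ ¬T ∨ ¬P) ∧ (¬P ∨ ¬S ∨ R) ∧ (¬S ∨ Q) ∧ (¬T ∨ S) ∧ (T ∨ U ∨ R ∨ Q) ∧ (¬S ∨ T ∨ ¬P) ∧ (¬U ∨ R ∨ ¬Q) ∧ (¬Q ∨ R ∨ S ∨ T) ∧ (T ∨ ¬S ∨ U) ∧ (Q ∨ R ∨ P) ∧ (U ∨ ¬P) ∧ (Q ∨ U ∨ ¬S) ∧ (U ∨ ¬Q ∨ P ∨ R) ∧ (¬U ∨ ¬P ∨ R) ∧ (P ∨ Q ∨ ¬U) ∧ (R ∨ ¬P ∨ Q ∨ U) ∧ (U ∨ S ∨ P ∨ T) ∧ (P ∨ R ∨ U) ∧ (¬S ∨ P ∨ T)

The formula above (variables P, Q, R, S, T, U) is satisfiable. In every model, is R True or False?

True

Suppose R = False.
Case Q = False:
The clause (¬S) is unit, so S = False.
The clause (U) is unit, so U = True.
The clause (¬T) is unit, so T = False.
The clause (P) is unit, so P = True.
But (¬P) is also a unit clause — contradiction.
So Q must be the other value — set Q = True.
The clause (¬T) is unit, so T = False.
The clause (¬U) is unit, so U = False.
The clause (¬P) is unit, so P = False.
But (P) is also a unit clause — contradiction.
Either choice for Q ends in contradiction.
So every satisfying assignment has R = True.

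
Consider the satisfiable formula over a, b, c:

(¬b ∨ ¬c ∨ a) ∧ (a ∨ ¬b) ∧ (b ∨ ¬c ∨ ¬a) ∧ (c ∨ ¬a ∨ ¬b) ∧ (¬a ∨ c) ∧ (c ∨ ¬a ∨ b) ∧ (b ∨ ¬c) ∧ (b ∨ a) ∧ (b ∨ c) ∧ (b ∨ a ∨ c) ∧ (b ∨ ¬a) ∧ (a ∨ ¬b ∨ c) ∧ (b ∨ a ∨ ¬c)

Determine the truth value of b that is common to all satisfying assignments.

True

Suppose b = False.
From the singleton clause (¬c), c = False.
That conflicts with the unit clause (c).
So every satisfying assignment has b = True.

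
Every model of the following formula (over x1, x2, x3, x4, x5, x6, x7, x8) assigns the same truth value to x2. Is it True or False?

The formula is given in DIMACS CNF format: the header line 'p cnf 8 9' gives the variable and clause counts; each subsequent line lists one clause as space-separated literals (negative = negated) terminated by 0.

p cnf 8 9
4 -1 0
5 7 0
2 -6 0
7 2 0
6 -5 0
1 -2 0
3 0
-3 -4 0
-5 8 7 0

Suppose x2 = True.
(x1) alone gives x1 = True.
(x4) alone gives x4 = True.
(x3) alone gives x3 = True.
Now (¬x3) is unsatisfied and unit — conflict.
So every satisfying assignment has x2 = False.

False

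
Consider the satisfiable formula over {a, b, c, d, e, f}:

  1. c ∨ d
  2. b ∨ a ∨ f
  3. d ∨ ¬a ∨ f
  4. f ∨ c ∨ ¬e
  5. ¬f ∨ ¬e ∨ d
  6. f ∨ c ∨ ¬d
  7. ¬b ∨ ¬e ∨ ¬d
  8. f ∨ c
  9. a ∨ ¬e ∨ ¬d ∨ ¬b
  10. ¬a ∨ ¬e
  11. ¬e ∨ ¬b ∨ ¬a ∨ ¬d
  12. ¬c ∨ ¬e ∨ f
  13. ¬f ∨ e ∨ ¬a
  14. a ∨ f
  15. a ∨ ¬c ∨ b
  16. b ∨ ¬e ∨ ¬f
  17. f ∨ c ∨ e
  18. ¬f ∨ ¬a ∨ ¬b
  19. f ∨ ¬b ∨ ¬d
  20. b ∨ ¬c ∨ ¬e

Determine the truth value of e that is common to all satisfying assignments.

False

Suppose e = True.
From the singleton clause (¬a), a = False.
From the singleton clause (f), f = True.
From the singleton clause (d), d = True.
From the singleton clause (¬b), b = False.
That conflicts with the unit clause (b).
So every satisfying assignment has e = False.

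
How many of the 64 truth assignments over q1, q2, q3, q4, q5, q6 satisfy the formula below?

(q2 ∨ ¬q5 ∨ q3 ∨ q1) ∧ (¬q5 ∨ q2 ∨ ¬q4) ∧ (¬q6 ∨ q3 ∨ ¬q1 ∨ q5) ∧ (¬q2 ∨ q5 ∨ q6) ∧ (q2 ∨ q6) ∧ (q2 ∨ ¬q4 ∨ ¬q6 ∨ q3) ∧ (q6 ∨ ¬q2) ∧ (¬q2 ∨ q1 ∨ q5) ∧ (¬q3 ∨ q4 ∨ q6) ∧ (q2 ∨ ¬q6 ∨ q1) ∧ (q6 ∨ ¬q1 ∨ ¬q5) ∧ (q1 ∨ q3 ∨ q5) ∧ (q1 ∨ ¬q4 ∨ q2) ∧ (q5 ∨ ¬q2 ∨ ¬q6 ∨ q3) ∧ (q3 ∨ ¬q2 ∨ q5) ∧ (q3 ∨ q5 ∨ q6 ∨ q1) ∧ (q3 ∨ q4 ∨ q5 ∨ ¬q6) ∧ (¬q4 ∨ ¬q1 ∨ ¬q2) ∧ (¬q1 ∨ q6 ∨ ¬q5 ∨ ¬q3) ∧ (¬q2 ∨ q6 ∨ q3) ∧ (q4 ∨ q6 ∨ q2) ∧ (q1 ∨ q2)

There are 2^6 = 64 truth assignments over (q1, q2, q3, q4, q5, q6).
Split on q3. With q3 = True, the clauses containing q3 are satisfied and ¬q3 drops from the rest; 7 of the 2^5 = 32 assignments to the other variables satisfy what remains.
With q3 = False, by the same count on the reduced clause set, 4 assignments work.
(One model: q1=F, q2=T, q3=F, q4=F, q5=T, q6=T.)
Total: 7 + 4 = 11.

11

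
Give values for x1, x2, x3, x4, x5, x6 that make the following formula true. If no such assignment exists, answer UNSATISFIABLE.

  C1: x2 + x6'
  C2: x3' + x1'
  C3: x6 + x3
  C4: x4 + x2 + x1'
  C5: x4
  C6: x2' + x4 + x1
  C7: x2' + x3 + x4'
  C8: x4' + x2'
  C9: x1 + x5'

Unit clause (x4) forces x4 = 1.
Unit clause (x2') forces x2 = 0.
Unit clause (x6') forces x6 = 0.
Unit clause (x3) forces x3 = 1.
Unit clause (x1') forces x1 = 0.
Unit clause (x5') forces x5 = 0.
Every clause now holds.

x1 ↦ 0,  x2 ↦ 0,  x3 ↦ 1,  x4 ↦ 1,  x5 ↦ 0,  x6 ↦ 0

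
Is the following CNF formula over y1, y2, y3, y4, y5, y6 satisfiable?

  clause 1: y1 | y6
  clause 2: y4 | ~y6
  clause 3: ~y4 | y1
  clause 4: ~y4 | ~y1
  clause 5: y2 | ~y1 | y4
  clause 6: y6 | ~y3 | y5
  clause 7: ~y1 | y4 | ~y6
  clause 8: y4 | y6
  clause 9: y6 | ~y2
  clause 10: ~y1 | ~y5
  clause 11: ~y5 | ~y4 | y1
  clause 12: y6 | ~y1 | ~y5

Suppose y1 = 1.
(~y4) alone gives y4 = 0.
(~y6) alone gives y6 = 0.
But (y6) is also a unit clause — contradiction.
That branch fails; take y1 = 0 instead.
(y6) alone gives y6 = 1.
(y4) alone gives y4 = 1.
But (~y4) is also a unit clause — contradiction.
Neither y1 = 1 nor y1 = 0 works.
No assignment satisfies every clause.

No, unsatisfiable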